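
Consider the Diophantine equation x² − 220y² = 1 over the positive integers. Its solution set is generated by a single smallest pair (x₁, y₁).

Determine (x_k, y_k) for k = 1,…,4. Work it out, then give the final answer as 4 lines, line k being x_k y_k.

89 6
15841 1068
2819609 190098
501874561 33836376

[14; 1,4,1,28] for √220; ℓ=4 ⇒ convergent index 3
i=0: a=14 ⇒ p=14, q=1
i=1: a=1 ⇒ p=15, q=1
i=2: a=4 ⇒ p=74, q=5
i=3: a=1 ⇒ p=89, q=6
(x₁, y₁) = (89, 6);  89² − 220·6² = 1 ✓
(89+6√220)^2 = 15841 + 1068√220
(89+6√220)^3 = 2819609 + 190098√220
(89+6√220)^4 = 501874561 + 33836376√220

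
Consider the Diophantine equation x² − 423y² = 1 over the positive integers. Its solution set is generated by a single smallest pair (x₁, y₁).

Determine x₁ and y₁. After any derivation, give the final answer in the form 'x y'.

[20; 1,1,3,4,3,1,1,40] for √423; ℓ=8 ⇒ convergent index 7
i=0: a=20 ⇒ p=20, q=1
…
i=2: a=1 ⇒ p=41, q=2
i=3: a=3 ⇒ p=144, q=7
i=4: a=4 ⇒ p=617, q=30
i=5: a=3 ⇒ p=1995, q=97
i=6: a=1 ⇒ p=2612, q=127
i=7: a=1 ⇒ p=4607, q=224
(x₁, y₁) = (4607, 224);  4607² − 423·224² = 1 ✓

4607 224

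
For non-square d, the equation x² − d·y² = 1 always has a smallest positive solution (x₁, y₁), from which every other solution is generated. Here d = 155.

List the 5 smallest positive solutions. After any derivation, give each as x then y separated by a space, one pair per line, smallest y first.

√155 → a₀=12, period (2,4,2,24); ℓ=4 even so k=3
k=0  a_k=12  p_k/q_k = 12/1
k=1  a_k=2  p_k/q_k = 25/2
k=2  a_k=4  p_k/q_k = 112/9
k=3  a_k=2  p_k/q_k = 249/20
fundamental: x₁=249, y₁=20  (since 62001 − 155·400 = 1)
k=2:  x_2 = 249·249+155·20·20 = 124001,  y_2 = 249·20+20·249 = 9960
k=3:  x_3 = 249·124001+155·20·9960 = 61752249,  y_3 = 249·9960+20·124001 = 4960060
k=4:  x_4 = 249·61752249+155·20·4960060 = 30752496001,  y_4 = 249·4960060+20·61752249 = 2470099920
k=5:  x_5 = 249·30752496001+155·20·2470099920 = 15314681256249,  y_5 = 249·2470099920+20·30752496001 = 1230104800100

249 20
124001 9960
61752249 4960060
30752496001 2470099920
15314681256249 1230104800100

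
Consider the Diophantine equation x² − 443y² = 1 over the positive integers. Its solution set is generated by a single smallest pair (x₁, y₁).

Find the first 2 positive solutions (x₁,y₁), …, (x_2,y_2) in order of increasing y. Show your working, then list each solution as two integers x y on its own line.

√443 → a₀=21, period (21,42); ℓ=2 even so k=1
step 0: (21, 1)  from 21·(1,0) + (0,1)
step 1: (442, 21)  from 21·(21,1) + (1,0)
(x₁, y₁) = (442, 21);  442² − 443·21² = 1 ✓
(442+21√443)^2 = 390727 + 18564√443

442 21
390727 18564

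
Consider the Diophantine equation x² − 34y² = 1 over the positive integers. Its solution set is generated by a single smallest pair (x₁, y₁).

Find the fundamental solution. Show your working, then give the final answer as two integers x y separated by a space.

35 6

√34 = [5; 1,4,1,10, …], period ℓ=4 (even) → k=3
k=0  a_k=5  p_k/q_k = 5/1
…
k=2  a_k=4  p_k/q_k = 29/5
k=3  a_k=1  p_k/q_k = 35/6
fundamental: x₁=35, y₁=6  (since 1225 − 34·36 = 1)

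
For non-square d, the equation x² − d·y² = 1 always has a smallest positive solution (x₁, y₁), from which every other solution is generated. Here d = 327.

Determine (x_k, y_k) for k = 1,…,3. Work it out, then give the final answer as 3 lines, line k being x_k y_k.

d=327: √d = [18; 12,36] (ℓ=2, even), read p_1/q_1
k=0  a_k=18  p_k/q_k = 18/1
k=1  a_k=12  p_k/q_k = 217/12
→ (217, 12).  Check: 217²=47089, 327·12²=47088, difference 1.
(217+12√327)^2 = 94177 + 5208√327
(217+12√327)^3 = 40872601 + 2260260√327

217 12
94177 5208
40872601 2260260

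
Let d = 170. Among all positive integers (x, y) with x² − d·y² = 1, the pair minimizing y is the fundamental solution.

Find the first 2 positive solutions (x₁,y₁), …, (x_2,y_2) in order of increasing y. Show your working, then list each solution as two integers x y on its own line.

[13; 26] for √170; ℓ=1 ⇒ convergent index 1
a_0=13:  p_0=13·1+0=13,  q_0=13·0+1=1
a_1=26:  p_1=26·13+1=339,  q_1=26·1+0=26
fundamental: x₁=339, y₁=26  (since 114921 − 170·676 = 1)
k=2:  x_2 = 339·339+170·26·26 = 229841,  y_2 = 339·26+26·339 = 17628

339 26
229841 17628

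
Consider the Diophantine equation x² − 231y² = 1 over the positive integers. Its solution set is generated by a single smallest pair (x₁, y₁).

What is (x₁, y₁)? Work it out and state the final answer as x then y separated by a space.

√231 → a₀=15, period (5,30); ℓ=2 even so k=1
step 0: (15, 1)  from 15·(1,0) + (0,1)
step 1: (76, 5)  from 5·(15,1) + (1,0)
fundamental: x₁=76, y₁=5  (since 5776 − 231·25 = 1)

76 5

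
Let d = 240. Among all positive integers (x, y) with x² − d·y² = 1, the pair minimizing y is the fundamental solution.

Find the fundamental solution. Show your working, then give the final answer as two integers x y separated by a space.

[15; 2,30] for √240; ℓ=2 ⇒ convergent index 1
i=0: a=15 ⇒ p=15, q=1
i=1: a=2 ⇒ p=31, q=2
fundamental: x₁=31, y₁=2  (since 961 − 240·4 = 1)

31 2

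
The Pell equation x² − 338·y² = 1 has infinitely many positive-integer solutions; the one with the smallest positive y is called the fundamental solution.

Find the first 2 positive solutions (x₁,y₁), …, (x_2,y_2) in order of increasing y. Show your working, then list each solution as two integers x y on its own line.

114243 6214
26102926097 1419812004

√338 = [18; 2,1,1,2,36, …], period ℓ=5 (odd) → k=9
step 0: (18, 1)  from 18·(1,0) + (0,1)
step 1: (37, 2)  from 2·(18,1) + (1,0)
step 2: (55, 3)  from 1·(37,2) + (18,1)
…
step 4: (239, 13)  from 2·(92,5) + (55,3)
step 5: (8696, 473)  from 36·(239,13) + (92,5)
…
step 8: (43958, 2391)  from 1·(26327,1432) + (17631,959)
step 9: (114243, 6214)  from 2·(43958,2391) + (26327,1432)
→ (114243, 6214).  Check: 114243²=13051463049, 338·6214²=13051463048, difference 1.
(x_2, y_2) = (114243·114243 + 338·6214·6214, 114243·6214 + 6214·114243) = (26102926097, 1419812004)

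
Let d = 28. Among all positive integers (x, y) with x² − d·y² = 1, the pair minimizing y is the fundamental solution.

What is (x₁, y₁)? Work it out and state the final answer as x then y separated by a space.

d=28: √d = [5; 3,2,3,10] (ℓ=4, even), read p_3/q_3
k=0  a_k=5  p_k/q_k = 5/1
k=1  a_k=3  p_k/q_k = 16/3
k=2  a_k=2  p_k/q_k = 37/7
k=3  a_k=3  p_k/q_k = 127/24
fundamental: x₁=127, y₁=24  (since 16129 − 28·576 = 1)

127 24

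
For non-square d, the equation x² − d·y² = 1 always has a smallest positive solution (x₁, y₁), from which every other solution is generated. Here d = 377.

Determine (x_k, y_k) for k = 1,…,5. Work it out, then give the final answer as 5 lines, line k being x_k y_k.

√377 → a₀=19, period (2,2,2,38); ℓ=4 even so k=3
k=0  a_k=19  p_k/q_k = 19/1
…
k=2  a_k=2  p_k/q_k = 97/5
k=3  a_k=2  p_k/q_k = 233/12
→ (233, 12).  Check: 233²=54289, 377·12²=54288, difference 1.
(x_2, y_2) = (233·233 + 377·12·12, 233·12 + 12·233) = (108577, 5592)
(x_3, y_3) = (233·108577 + 377·12·5592, 233·5592 + 12·108577) = (50596649, 2605860)
(x_4, y_4) = (233·50596649 + 377·12·2605860, 233·2605860 + 12·50596649) = (23577929857, 1214325168)
(x_5, y_5) = (233·23577929857 + 377·12·1214325168, 233·1214325168 + 12·23577929857) = (10987264716713, 565872922428)

233 12
108577 5592
50596649 2605860
23577929857 1214325168
10987264716713 565872922428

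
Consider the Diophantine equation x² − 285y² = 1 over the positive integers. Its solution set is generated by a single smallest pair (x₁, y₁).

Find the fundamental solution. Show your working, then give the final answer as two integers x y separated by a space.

2431 144

d=285: √d = [16; 1,7,2,7,1,32] (ℓ=6, even), read p_5/q_5
a_0=16:  p_0=16·1+0=16,  q_0=16·0+1=1
a_1=1:  p_1=1·16+1=17,  q_1=1·1+0=1
…
a_3=2:  p_3=2·135+17=287,  q_3=2·8+1=17
a_4=7:  p_4=7·287+135=2144,  q_4=7·17+8=127
a_5=1:  p_5=1·2144+287=2431,  q_5=1·127+17=144
(x₁, y₁) = (2431, 144);  2431² − 285·144² = 1 ✓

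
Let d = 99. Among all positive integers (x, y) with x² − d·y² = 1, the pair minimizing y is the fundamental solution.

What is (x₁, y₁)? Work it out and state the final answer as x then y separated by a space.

10 1

[9; 1,18] for √99; ℓ=2 ⇒ convergent index 1
k=0  a_k=9  p_k/q_k = 9/1
k=1  a_k=1  p_k/q_k = 10/1
fundamental: x₁=10, y₁=1  (since 100 − 99·1 = 1)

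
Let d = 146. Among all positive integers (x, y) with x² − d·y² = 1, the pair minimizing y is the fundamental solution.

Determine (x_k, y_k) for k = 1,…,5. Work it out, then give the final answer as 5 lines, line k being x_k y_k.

[12; 12,24] for √146; ℓ=2 ⇒ convergent index 1
step 0: (12, 1)  from 12·(1,0) + (0,1)
step 1: (145, 12)  from 12·(12,1) + (1,0)
fundamental: x₁=145, y₁=12  (since 21025 − 146·144 = 1)
(x_2, y_2) = (145·145 + 146·12·12, 145·12 + 12·145) = (42049, 3480)
(x_3, y_3) = (145·42049 + 146·12·3480, 145·3480 + 12·42049) = (12194065, 1009188)
(x_4, y_4) = (145·12194065 + 146·12·1009188, 145·1009188 + 12·12194065) = (3536236801, 292661040)
(x_5, y_5) = (145·3536236801 + 146·12·292661040, 145·292661040 + 12·3536236801) = (1025496478225, 84870692412)

145 12
42049 3480
12194065 1009188
3536236801 292661040
1025496478225 84870692412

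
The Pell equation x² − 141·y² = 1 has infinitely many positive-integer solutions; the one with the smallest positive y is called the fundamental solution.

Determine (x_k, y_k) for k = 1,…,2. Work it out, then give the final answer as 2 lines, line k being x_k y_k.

[11; 1,6,1,22] for √141; ℓ=4 ⇒ convergent index 3
a_0=11:  p_0=11·1+0=11,  q_0=11·0+1=1
…
a_2=6:  p_2=6·12+11=83,  q_2=6·1+1=7
a_3=1:  p_3=1·83+12=95,  q_3=1·7+1=8
→ (95, 8).  Check: 95²=9025, 141·8²=9024, difference 1.
(x_2, y_2) = (95·95 + 141·8·8, 95·8 + 8·95) = (18049, 1520)

95 8
18049 1520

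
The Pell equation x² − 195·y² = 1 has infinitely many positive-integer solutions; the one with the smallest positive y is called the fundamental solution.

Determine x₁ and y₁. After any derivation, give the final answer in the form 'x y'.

14 1

√195 = [13; 1,26, …], period ℓ=2 (even) → k=1
a_0=13:  p_0=13·1+0=13,  q_0=13·0+1=1
a_1=1:  p_1=1·13+1=14,  q_1=1·1+0=1
fundamental: x₁=14, y₁=1  (since 196 − 195·1 = 1)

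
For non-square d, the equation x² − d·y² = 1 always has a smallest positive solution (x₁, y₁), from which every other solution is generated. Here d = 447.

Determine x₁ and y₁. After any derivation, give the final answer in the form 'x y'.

d=447: √d = [21; 7,42] (ℓ=2, even), read p_1/q_1
step 0: (21, 1)  from 21·(1,0) + (0,1)
step 1: (148, 7)  from 7·(21,1) + (1,0)
→ (148, 7).  Check: 148²=21904, 447·7²=21903, difference 1.

148 7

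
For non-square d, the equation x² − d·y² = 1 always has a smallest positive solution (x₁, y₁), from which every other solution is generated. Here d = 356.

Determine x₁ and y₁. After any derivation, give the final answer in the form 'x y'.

d=356: √d = [18; 1,6,1,1,2,…,6,1,36] (ℓ=14, even), read p_13/q_13
step 0: (18, 1)  from 18·(1,0) + (0,1)
step 1: (19, 1)  from 1·(18,1) + (1,0)
…
step 3: (151, 8)  from 1·(132,7) + (19,1)
…
step 5: (717, 38)  from 2·(283,15) + (151,8)
step 6: (1000, 53)  from 1·(717,38) + (283,15)
…
step 8: (9717, 515)  from 1·(8717,462) + (1000,53)
step 9: (28151, 1492)  from 2·(9717,515) + (8717,462)
step 10: (37868, 2007)  from 1·(28151,1492) + (9717,515)
step 11: (66019, 3499)  from 1·(37868,2007) + (28151,1492)
step 12: (433982, 23001)  from 6·(66019,3499) + (37868,2007)
step 13: (500001, 26500)  from 1·(433982,23001) + (66019,3499)
(x₁, y₁) = (500001, 26500);  500001² − 356·26500² = 1 ✓

500001 26500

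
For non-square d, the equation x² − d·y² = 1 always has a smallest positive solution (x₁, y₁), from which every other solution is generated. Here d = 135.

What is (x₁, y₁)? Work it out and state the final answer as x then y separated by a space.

d=135: √d = [11; 1,1,1,1,1,1,1,22] (ℓ=8, even), read p_7/q_7
a_0=11:  p_0=11·1+0=11,  q_0=11·0+1=1
a_1=1:  p_1=1·11+1=12,  q_1=1·1+0=1
…
a_3=1:  p_3=1·23+12=35,  q_3=1·2+1=3
a_4=1:  p_4=1·35+23=58,  q_4=1·3+2=5
a_5=1:  p_5=1·58+35=93,  q_5=1·5+3=8
a_6=1:  p_6=1·93+58=151,  q_6=1·8+5=13
a_7=1:  p_7=1·151+93=244,  q_7=1·13+8=21
(x₁, y₁) = (244, 21);  244² − 135·21² = 1 ✓

244 21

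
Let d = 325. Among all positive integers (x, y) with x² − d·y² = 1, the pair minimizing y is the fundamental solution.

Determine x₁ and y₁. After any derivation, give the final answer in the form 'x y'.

[18; 36] for √325; ℓ=1 ⇒ convergent index 1
k=0  a_k=18  p_k/q_k = 18/1
k=1  a_k=36  p_k/q_k = 649/36
fundamental: x₁=649, y₁=36  (since 421201 − 325·1296 = 1)

649 36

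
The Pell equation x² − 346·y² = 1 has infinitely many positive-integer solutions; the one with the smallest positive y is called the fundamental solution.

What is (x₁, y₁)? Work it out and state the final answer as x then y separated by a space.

17299 930

√346 → a₀=18, period (1,1,1,1,36); ℓ=5 odd so k=9
a_0=18:  p_0=18·1+0=18,  q_0=18·0+1=1
…
a_2=1:  p_2=1·19+18=37,  q_2=1·1+1=2
a_3=1:  p_3=1·37+19=56,  q_3=1·2+1=3
a_4=1:  p_4=1·56+37=93,  q_4=1·3+2=5
…
a_7=1:  p_7=1·3497+3404=6901,  q_7=1·188+183=371
a_8=1:  p_8=1·6901+3497=10398,  q_8=1·371+188=559
a_9=1:  p_9=1·10398+6901=17299,  q_9=1·559+371=930
(x₁, y₁) = (17299, 930);  17299² − 346·930² = 1 ✓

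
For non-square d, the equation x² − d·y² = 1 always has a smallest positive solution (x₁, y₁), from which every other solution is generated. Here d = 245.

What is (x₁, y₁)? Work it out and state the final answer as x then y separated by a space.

51841 3312

√245 → a₀=15, period (1,1,1,7,6,7,1,1,1,30); ℓ=10 even so k=9
a_0=15:  p_0=15·1+0=15,  q_0=15·0+1=1
a_1=1:  p_1=1·15+1=16,  q_1=1·1+0=1
…
a_4=7:  p_4=7·47+31=360,  q_4=7·3+2=23
a_5=6:  p_5=6·360+47=2207,  q_5=6·23+3=141
a_6=7:  p_6=7·2207+360=15809,  q_6=7·141+23=1010
…
a_8=1:  p_8=1·18016+15809=33825,  q_8=1·1151+1010=2161
a_9=1:  p_9=1·33825+18016=51841,  q_9=1·2161+1151=3312
→ (51841, 3312).  Check: 51841²=2687489281, 245·3312²=2687489280, difference 1.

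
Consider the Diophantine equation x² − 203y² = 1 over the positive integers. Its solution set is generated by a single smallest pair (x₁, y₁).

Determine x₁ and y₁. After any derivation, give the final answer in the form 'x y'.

[14; 4,28] for √203; ℓ=2 ⇒ convergent index 1
step 0: (14, 1)  from 14·(1,0) + (0,1)
step 1: (57, 4)  from 4·(14,1) + (1,0)
→ (57, 4).  Check: 57²=3249, 203·4²=3248, difference 1.

57 4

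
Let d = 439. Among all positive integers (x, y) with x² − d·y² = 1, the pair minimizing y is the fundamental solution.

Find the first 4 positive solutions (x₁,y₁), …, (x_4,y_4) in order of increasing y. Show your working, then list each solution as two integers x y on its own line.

440 21
387199 18480
340734680 16262379
299846131201 14310875040

√439 = [20; 1,19,1,40, …], period ℓ=4 (even) → k=3
a_0=20:  p_0=20·1+0=20,  q_0=20·0+1=1
…
a_2=19:  p_2=19·21+20=419,  q_2=19·1+1=20
a_3=1:  p_3=1·419+21=440,  q_3=1·20+1=21
fundamental: x₁=440, y₁=21  (since 193600 − 439·441 = 1)
n=2: (440,21)∘(440,21) = (440·440+439·21·21, 440·21+21·440) = (387199,18480)
n=3: (387199,18480)∘(440,21) = (440·387199+439·21·18480, 440·18480+21·387199) = (340734680,16262379)
n=4: (340734680,16262379)∘(440,21) = (440·340734680+439·21·16262379, 440·16262379+21·340734680) = (299846131201,14310875040)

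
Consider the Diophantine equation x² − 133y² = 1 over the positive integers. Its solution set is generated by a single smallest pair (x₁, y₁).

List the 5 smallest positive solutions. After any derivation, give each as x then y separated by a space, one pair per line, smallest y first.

2588599 224460
13401689565601 1162073863080
69383200415647777399 6016286479789825380
359210566425477440164982401 31147506330593762303822160
1859704226076779569066850908714999 161256807479731348725343689282300

√133 = [11; 1,1,7,5,1,…,1,1,22, …], period ℓ=16 (even) → k=15
a_0=11:  p_0=11·1+0=11,  q_0=11·0+1=1
a_1=1:  p_1=1·11+1=12,  q_1=1·1+0=1
a_2=1:  p_2=1·12+11=23,  q_2=1·1+1=2
a_3=7:  p_3=7·23+12=173,  q_3=7·2+1=15
…
a_7=1:  p_7=1·1949+1061=3010,  q_7=1·169+92=261
…
a_9=1:  p_9=1·7969+3010=10979,  q_9=1·691+261=952
a_10=1:  p_10=1·10979+7969=18948,  q_10=1·952+691=1643
a_11=1:  p_11=1·18948+10979=29927,  q_11=1·1643+952=2595
a_12=5:  p_12=5·29927+18948=168583,  q_12=5·2595+1643=14618
…
a_14=1:  p_14=1·1210008+168583=1378591,  q_14=1·104921+14618=119539
a_15=1:  p_15=1·1378591+1210008=2588599,  q_15=1·119539+104921=224460
fundamental: x₁=2588599, y₁=224460  (since 6700844782801 − 133·50382291600 = 1)
(2588599+224460√133)^2 = 13401689565601 + 1162073863080√133
(2588599+224460√133)^3 = 69383200415647777399 + 6016286479789825380√133
(2588599+224460√133)^4 = 359210566425477440164982401 + 31147506330593762303822160√133
(2588599+224460√133)^5 = 1859704226076779569066850908714999 + 161256807479731348725343689282300√133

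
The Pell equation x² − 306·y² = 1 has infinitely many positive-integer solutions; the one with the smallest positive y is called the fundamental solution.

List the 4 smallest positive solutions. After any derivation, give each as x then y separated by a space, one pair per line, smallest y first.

√306 = [17; 2,34, …], period ℓ=2 (even) → k=1
a_0=17:  p_0=17·1+0=17,  q_0=17·0+1=1
a_1=2:  p_1=2·17+1=35,  q_1=2·1+0=2
→ (35, 2).  Check: 35²=1225, 306·2²=1224, difference 1.
(x_2, y_2) = (35·35 + 306·2·2, 35·2 + 2·35) = (2449, 140)
(x_3, y_3) = (35·2449 + 306·2·140, 35·140 + 2·2449) = (171395, 9798)
(x_4, y_4) = (35·171395 + 306·2·9798, 35·9798 + 2·171395) = (11995201, 685720)

35 2
2449 140
171395 9798
11995201 685720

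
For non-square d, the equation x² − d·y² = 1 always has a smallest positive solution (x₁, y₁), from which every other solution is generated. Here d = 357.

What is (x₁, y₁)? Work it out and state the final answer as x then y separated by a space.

√357 → a₀=18, period (1,8,2,8,1,36); ℓ=6 even so k=5
k=0  a_k=18  p_k/q_k = 18/1
k=1  a_k=1  p_k/q_k = 19/1
…
k=3  a_k=2  p_k/q_k = 359/19
k=4  a_k=8  p_k/q_k = 3042/161
k=5  a_k=1  p_k/q_k = 3401/180
→ (3401, 180).  Check: 3401²=11566801, 357·180²=11566800, difference 1.

3401 180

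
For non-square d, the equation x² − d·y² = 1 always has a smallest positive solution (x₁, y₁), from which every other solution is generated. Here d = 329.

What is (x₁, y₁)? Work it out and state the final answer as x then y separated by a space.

√329 → a₀=18, period (7,4,2,1,1,4,1,1,2,4,7,36); ℓ=12 even so k=11
i=0: a=18 ⇒ p=18, q=1
…
i=2: a=4 ⇒ p=526, q=29
i=3: a=2 ⇒ p=1179, q=65
i=4: a=1 ⇒ p=1705, q=94
…
i=6: a=4 ⇒ p=13241, q=730
i=7: a=1 ⇒ p=16125, q=889
i=8: a=1 ⇒ p=29366, q=1619
i=9: a=2 ⇒ p=74857, q=4127
i=10: a=4 ⇒ p=328794, q=18127
i=11: a=7 ⇒ p=2376415, q=131016
(x₁, y₁) = (2376415, 131016);  2376415² − 329·131016² = 1 ✓

2376415 131016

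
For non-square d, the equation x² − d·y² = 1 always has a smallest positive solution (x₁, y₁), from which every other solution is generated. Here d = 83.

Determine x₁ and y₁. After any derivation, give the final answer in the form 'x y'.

82 9

√83 → a₀=9, period (9,18); ℓ=2 even so k=1
k=0  a_k=9  p_k/q_k = 9/1
k=1  a_k=9  p_k/q_k = 82/9
→ (82, 9).  Check: 82²=6724, 83·9²=6723, difference 1.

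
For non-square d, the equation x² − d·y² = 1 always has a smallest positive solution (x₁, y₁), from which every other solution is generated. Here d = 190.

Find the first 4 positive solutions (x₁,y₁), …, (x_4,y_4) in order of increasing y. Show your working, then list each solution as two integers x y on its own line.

d=190: √d = [13; 1,3,1,1,1,…,3,1,26] (ℓ=14, even), read p_13/q_13
step 0: (13, 1)  from 13·(1,0) + (0,1)
step 1: (14, 1)  from 1·(13,1) + (1,0)
step 2: (55, 4)  from 3·(14,1) + (13,1)
…
step 4: (124, 9)  from 1·(69,5) + (55,4)
step 5: (193, 14)  from 1·(124,9) + (69,5)
…
step 8: (2936, 213)  from 2·(1213,88) + (510,37)
step 9: (4149, 301)  from 1·(2936,213) + (1213,88)
…
step 11: (11234, 815)  from 1·(7085,514) + (4149,301)
step 12: (40787, 2959)  from 3·(11234,815) + (7085,514)
step 13: (52021, 3774)  from 1·(40787,2959) + (11234,815)
fundamental: x₁=52021, y₁=3774  (since 2706184441 − 190·14243076 = 1)
(52021+3774√190)^2 = 5412368881 + 392654508√190
(52021+3774√190)^3 = 563113683064981 + 40852560317562√190
(52021+3774√190)^4 = 58587473808034384321 + 4250382080167131096√190

52021 3774
5412368881 392654508
563113683064981 40852560317562
58587473808034384321 4250382080167131096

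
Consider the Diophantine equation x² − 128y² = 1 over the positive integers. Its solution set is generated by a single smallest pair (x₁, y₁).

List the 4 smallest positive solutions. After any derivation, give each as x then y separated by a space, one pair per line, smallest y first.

√128 = [11; 3,5,3,22, …], period ℓ=4 (even) → k=3
a_0=11:  p_0=11·1+0=11,  q_0=11·0+1=1
…
a_2=5:  p_2=5·34+11=181,  q_2=5·3+1=16
a_3=3:  p_3=3·181+34=577,  q_3=3·16+3=51
fundamental: x₁=577, y₁=51  (since 332929 − 128·2601 = 1)
n=2: (577,51)∘(577,51) = (577·577+128·51·51, 577·51+51·577) = (665857,58854)
n=3: (665857,58854)∘(577,51) = (577·665857+128·51·58854, 577·58854+51·665857) = (768398401,67917465)
n=4: (768398401,67917465)∘(577,51) = (577·768398401+128·51·67917465, 577·67917465+51·768398401) = (886731088897,78376695756)

577 51
665857 58854
768398401 67917465
886731088897 78376695756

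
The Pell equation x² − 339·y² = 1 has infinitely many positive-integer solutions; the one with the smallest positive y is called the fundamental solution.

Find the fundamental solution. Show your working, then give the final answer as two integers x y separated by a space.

97970 5321

√339 = [18; 2,2,2,1,17,1,2,2,2,36, …], period ℓ=10 (even) → k=9
k=0  a_k=18  p_k/q_k = 18/1
…
k=4  a_k=1  p_k/q_k = 313/17
k=5  a_k=17  p_k/q_k = 5542/301
…
k=8  a_k=2  p_k/q_k = 40359/2192
k=9  a_k=2  p_k/q_k = 97970/5321
(x₁, y₁) = (97970, 5321);  97970² − 339·5321² = 1 ✓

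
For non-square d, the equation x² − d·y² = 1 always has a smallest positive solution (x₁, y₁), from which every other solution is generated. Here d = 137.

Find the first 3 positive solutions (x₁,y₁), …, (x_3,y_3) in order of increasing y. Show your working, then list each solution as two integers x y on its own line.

[11; 1,2,2,1,1,2,2,1,22] for √137; ℓ=9 ⇒ convergent index 17
i=0: a=11 ⇒ p=11, q=1
…
i=2: a=2 ⇒ p=35, q=3
i=3: a=2 ⇒ p=82, q=7
…
i=6: a=2 ⇒ p=515, q=44
…
i=8: a=1 ⇒ p=1744, q=149
…
i=11: a=2 ⇒ p=122279, q=10447
…
i=13: a=1 ⇒ p=408178, q=34873
…
i=16: a=2 ⇒ p=4286741, q=366241
i=17: a=1 ⇒ p=6083073, q=519712
(x₁, y₁) = (6083073, 519712);  6083073² − 137·519712² = 1 ✓
k=2:  x_2 = 6083073·6083073+137·519712·519712 = 74007554246657,  y_2 = 6083073·519712+519712·6083073 = 6322892069952
k=3:  x_3 = 6083073·74007554246657+137·519712·6322892069952 = 900386710067742990849,  y_3 = 6083073·6322892069952+519712·74007554246657 = 76925228065277725280

6083073 519712
74007554246657 6322892069952
900386710067742990849 76925228065277725280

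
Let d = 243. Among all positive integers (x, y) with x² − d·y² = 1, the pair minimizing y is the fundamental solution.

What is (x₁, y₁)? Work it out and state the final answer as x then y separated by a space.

[15; 1,1,2,3,15,3,2,1,1,30] for √243; ℓ=10 ⇒ convergent index 9
a_0=15:  p_0=15·1+0=15,  q_0=15·0+1=1
…
a_5=15:  p_5=15·265+78=4053,  q_5=15·17+5=260
…
a_7=2:  p_7=2·12424+4053=28901,  q_7=2·797+260=1854
a_8=1:  p_8=1·28901+12424=41325,  q_8=1·1854+797=2651
a_9=1:  p_9=1·41325+28901=70226,  q_9=1·2651+1854=4505
→ (70226, 4505).  Check: 70226²=4931691076, 243·4505²=4931691075, difference 1.

70226 4505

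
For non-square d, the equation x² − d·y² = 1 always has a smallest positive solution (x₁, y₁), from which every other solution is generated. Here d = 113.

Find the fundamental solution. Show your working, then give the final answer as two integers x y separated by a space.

d=113: √d = [10; 1,1,1,2,2,1,1,1,20] (ℓ=9, odd), read p_17/q_17
a_0=10:  p_0=10·1+0=10,  q_0=10·0+1=1
a_1=1:  p_1=1·10+1=11,  q_1=1·1+0=1
a_2=1:  p_2=1·11+10=21,  q_2=1·1+1=2
a_3=1:  p_3=1·21+11=32,  q_3=1·2+1=3
…
a_5=2:  p_5=2·85+32=202,  q_5=2·8+3=19
a_6=1:  p_6=1·202+85=287,  q_6=1·19+8=27
a_7=1:  p_7=1·287+202=489,  q_7=1·27+19=46
a_8=1:  p_8=1·489+287=776,  q_8=1·46+27=73
…
a_10=1:  p_10=1·16009+776=16785,  q_10=1·1506+73=1579
a_11=1:  p_11=1·16785+16009=32794,  q_11=1·1579+1506=3085
a_12=1:  p_12=1·32794+16785=49579,  q_12=1·3085+1579=4664
a_13=2:  p_13=2·49579+32794=131952,  q_13=2·4664+3085=12413
…
a_15=1:  p_15=1·313483+131952=445435,  q_15=1·29490+12413=41903
a_16=1:  p_16=1·445435+313483=758918,  q_16=1·41903+29490=71393
a_17=1:  p_17=1·758918+445435=1204353,  q_17=1·71393+41903=113296
(x₁, y₁) = (1204353, 113296);  1204353² − 113·113296² = 1 ✓

1204353 113296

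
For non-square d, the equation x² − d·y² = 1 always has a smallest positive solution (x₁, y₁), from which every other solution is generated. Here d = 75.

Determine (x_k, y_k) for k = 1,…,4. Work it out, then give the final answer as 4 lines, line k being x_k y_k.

[8; 1,1,1,16] for √75; ℓ=4 ⇒ convergent index 3
i=0: a=8 ⇒ p=8, q=1
…
i=2: a=1 ⇒ p=17, q=2
i=3: a=1 ⇒ p=26, q=3
(x₁, y₁) = (26, 3);  26² − 75·3² = 1 ✓
(26+3√75)^2 = 1351 + 156√75
(26+3√75)^3 = 70226 + 8109√75
(26+3√75)^4 = 3650401 + 421512√75

26 3
1351 156
70226 8109
3650401 421512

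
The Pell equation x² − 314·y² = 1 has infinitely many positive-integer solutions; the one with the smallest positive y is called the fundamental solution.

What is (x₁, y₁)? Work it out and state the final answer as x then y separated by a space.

√314 = [17; 1,2,1,1,2,1,34, …], period ℓ=7 (odd) → k=13
i=0: a=17 ⇒ p=17, q=1
i=1: a=1 ⇒ p=18, q=1
i=2: a=2 ⇒ p=53, q=3
i=3: a=1 ⇒ p=71, q=4
i=4: a=1 ⇒ p=124, q=7
i=5: a=2 ⇒ p=319, q=18
i=6: a=1 ⇒ p=443, q=25
…
i=8: a=1 ⇒ p=15824, q=893
i=9: a=2 ⇒ p=47029, q=2654
i=10: a=1 ⇒ p=62853, q=3547
i=11: a=1 ⇒ p=109882, q=6201
i=12: a=2 ⇒ p=282617, q=15949
i=13: a=1 ⇒ p=392499, q=22150
(x₁, y₁) = (392499, 22150);  392499² − 314·22150² = 1 ✓

392499 22150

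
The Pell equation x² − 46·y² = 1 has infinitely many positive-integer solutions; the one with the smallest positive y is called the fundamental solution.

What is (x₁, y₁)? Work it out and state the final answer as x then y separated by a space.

24335 3588

√46 → a₀=6, period (1,3,1,1,2,6,2,1,1,3,1,12); ℓ=12 even so k=11
step 0: (6, 1)  from 6·(1,0) + (0,1)
…
step 3: (34, 5)  from 1·(27,4) + (7,1)
step 4: (61, 9)  from 1·(34,5) + (27,4)
…
step 8: (3147, 464)  from 1·(2150,317) + (997,147)
…
step 10: (19038, 2807)  from 3·(5297,781) + (3147,464)
step 11: (24335, 3588)  from 1·(19038,2807) + (5297,781)
→ (24335, 3588).  Check: 24335²=592192225, 46·3588²=592192224, difference 1.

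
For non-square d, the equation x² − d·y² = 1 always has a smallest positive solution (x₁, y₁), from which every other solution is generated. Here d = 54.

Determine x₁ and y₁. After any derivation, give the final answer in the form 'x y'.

d=54: √d = [7; 2,1,6,1,2,14] (ℓ=6, even), read p_5/q_5
i=0: a=7 ⇒ p=7, q=1
i=1: a=2 ⇒ p=15, q=2
…
i=4: a=1 ⇒ p=169, q=23
i=5: a=2 ⇒ p=485, q=66
fundamental: x₁=485, y₁=66  (since 235225 − 54·4356 = 1)

485 66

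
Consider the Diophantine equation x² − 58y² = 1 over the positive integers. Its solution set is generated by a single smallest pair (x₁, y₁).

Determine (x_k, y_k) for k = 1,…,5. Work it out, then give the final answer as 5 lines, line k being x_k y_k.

√58 → a₀=7, period (1,1,1,1,1,1,14); ℓ=7 odd so k=13
k=0  a_k=7  p_k/q_k = 7/1
k=1  a_k=1  p_k/q_k = 8/1
…
k=3  a_k=1  p_k/q_k = 23/3
…
k=6  a_k=1  p_k/q_k = 99/13
k=7  a_k=14  p_k/q_k = 1447/190
k=8  a_k=1  p_k/q_k = 1546/203
…
k=11  a_k=1  p_k/q_k = 7532/989
k=12  a_k=1  p_k/q_k = 12071/1585
k=13  a_k=1  p_k/q_k = 19603/2574
fundamental: x₁=19603, y₁=2574  (since 384277609 − 58·6625476 = 1)
(x_2, y_2) = (19603·19603 + 58·2574·2574, 19603·2574 + 2574·19603) = (768555217, 100916244)
(x_3, y_3) = (19603·768555217 + 58·2574·100916244, 19603·100916244 + 2574·768555217) = (30131975818099, 3956522259690)
(x_4, y_4) = (19603·30131975818099 + 58·2574·3956522259690, 19603·3956522259690 + 2574·30131975818099) = (1181354243155834177, 155119411612489896)
(x_5, y_5) = (19603·1181354243155834177 + 58·2574·155119411612489896, 19603·155119411612489896 + 2574·1181354243155834177) = (46316174427035658925363, 6081611647722756602886)

19603 2574
768555217 100916244
30131975818099 3956522259690
1181354243155834177 155119411612489896
46316174427035658925363 6081611647722756602886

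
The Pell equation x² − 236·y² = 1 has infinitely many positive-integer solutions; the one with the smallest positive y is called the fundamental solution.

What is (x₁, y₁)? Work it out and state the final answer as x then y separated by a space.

d=236: √d = [15; 2,1,3,5,1,6,1,5,3,1,2,30] (ℓ=12, even), read p_11/q_11
step 0: (15, 1)  from 15·(1,0) + (0,1)
step 1: (31, 2)  from 2·(15,1) + (1,0)
step 2: (46, 3)  from 1·(31,2) + (15,1)
step 3: (169, 11)  from 3·(46,3) + (31,2)
…
step 5: (1060, 69)  from 1·(891,58) + (169,11)
step 6: (7251, 472)  from 6·(1060,69) + (891,58)
step 7: (8311, 541)  from 1·(7251,472) + (1060,69)
…
step 10: (203535, 13249)  from 1·(154729,10072) + (48806,3177)
step 11: (561799, 36570)  from 2·(203535,13249) + (154729,10072)
→ (561799, 36570).  Check: 561799²=315618116401, 236·36570²=315618116400, difference 1.

561799 36570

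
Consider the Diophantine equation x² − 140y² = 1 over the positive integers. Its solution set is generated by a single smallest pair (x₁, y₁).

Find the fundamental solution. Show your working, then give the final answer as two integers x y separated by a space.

71 6

√140 → a₀=11, period (1,4,1,22); ℓ=4 even so k=3
k=0  a_k=11  p_k/q_k = 11/1
k=1  a_k=1  p_k/q_k = 12/1
k=2  a_k=4  p_k/q_k = 59/5
k=3  a_k=1  p_k/q_k = 71/6
→ (71, 6).  Check: 71²=5041, 140·6²=5040, difference 1.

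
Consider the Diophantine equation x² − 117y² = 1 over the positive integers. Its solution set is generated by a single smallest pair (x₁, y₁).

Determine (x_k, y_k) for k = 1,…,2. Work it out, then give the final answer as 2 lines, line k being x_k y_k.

649 60
842401 77880

d=117: √d = [10; 1,4,2,4,1,20] (ℓ=6, even), read p_5/q_5
k=0  a_k=10  p_k/q_k = 10/1
k=1  a_k=1  p_k/q_k = 11/1
k=2  a_k=4  p_k/q_k = 54/5
k=3  a_k=2  p_k/q_k = 119/11
k=4  a_k=4  p_k/q_k = 530/49
k=5  a_k=1  p_k/q_k = 649/60
fundamental: x₁=649, y₁=60  (since 421201 − 117·3600 = 1)
n=2: (649,60)∘(649,60) = (649·649+117·60·60, 649·60+60·649) = (842401,77880)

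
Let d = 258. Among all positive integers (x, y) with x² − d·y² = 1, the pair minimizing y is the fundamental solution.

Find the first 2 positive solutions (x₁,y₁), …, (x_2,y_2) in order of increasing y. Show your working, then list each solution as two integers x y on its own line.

257 16
132097 8224

√258 = [16; 16,32, …], period ℓ=2 (even) → k=1
step 0: (16, 1)  from 16·(1,0) + (0,1)
step 1: (257, 16)  from 16·(16,1) + (1,0)
fundamental: x₁=257, y₁=16  (since 66049 − 258·256 = 1)
(x_2, y_2) = (257·257 + 258·16·16, 257·16 + 16·257) = (132097, 8224)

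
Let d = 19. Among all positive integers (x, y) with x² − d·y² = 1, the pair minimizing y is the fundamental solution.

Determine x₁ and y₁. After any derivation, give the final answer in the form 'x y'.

170 39

√19 → a₀=4, period (2,1,3,1,2,8); ℓ=6 even so k=5
k=0  a_k=4  p_k/q_k = 4/1
…
k=2  a_k=1  p_k/q_k = 13/3
k=3  a_k=3  p_k/q_k = 48/11
k=4  a_k=1  p_k/q_k = 61/14
k=5  a_k=2  p_k/q_k = 170/39
(x₁, y₁) = (170, 39);  170² − 19·39² = 1 ✓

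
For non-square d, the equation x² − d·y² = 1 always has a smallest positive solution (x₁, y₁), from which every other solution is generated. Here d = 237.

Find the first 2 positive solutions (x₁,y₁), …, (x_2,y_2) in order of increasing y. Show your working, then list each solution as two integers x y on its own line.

√237 → a₀=15, period (2,1,1,7,10,7,1,1,2,30); ℓ=10 even so k=9
a_0=15:  p_0=15·1+0=15,  q_0=15·0+1=1
…
a_6=7:  p_6=7·5927+585=42074,  q_6=7·385+38=2733
…
a_8=1:  p_8=1·48001+42074=90075,  q_8=1·3118+2733=5851
a_9=2:  p_9=2·90075+48001=228151,  q_9=2·5851+3118=14820
(x₁, y₁) = (228151, 14820);  228151² − 237·14820² = 1 ✓
n=2: (228151,14820)∘(228151,14820) = (228151·228151+237·14820·14820, 228151·14820+14820·228151) = (104105757601,6762395640)

228151 14820
104105757601 6762395640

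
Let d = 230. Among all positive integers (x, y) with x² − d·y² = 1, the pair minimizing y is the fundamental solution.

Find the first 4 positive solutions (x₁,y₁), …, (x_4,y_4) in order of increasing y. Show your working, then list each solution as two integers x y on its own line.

91 6
16561 1092
3014011 198738
548533441 36169224

√230 → a₀=15, period (6,30); ℓ=2 even so k=1
a_0=15:  p_0=15·1+0=15,  q_0=15·0+1=1
a_1=6:  p_1=6·15+1=91,  q_1=6·1+0=6
→ (91, 6).  Check: 91²=8281, 230·6²=8280, difference 1.
n=2: (91,6)∘(91,6) = (91·91+230·6·6, 91·6+6·91) = (16561,1092)
n=3: (16561,1092)∘(91,6) = (91·16561+230·6·1092, 91·1092+6·16561) = (3014011,198738)
n=4: (3014011,198738)∘(91,6) = (91·3014011+230·6·198738, 91·198738+6·3014011) = (548533441,36169224)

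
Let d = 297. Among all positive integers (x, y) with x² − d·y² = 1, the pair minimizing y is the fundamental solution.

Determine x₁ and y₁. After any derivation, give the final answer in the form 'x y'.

48599 2820

√297 → a₀=17, period (4,3,1,1,2,1,1,3,4,34); ℓ=10 even so k=9
k=0  a_k=17  p_k/q_k = 17/1
k=1  a_k=4  p_k/q_k = 69/4
k=2  a_k=3  p_k/q_k = 224/13
k=3  a_k=1  p_k/q_k = 293/17
k=4  a_k=1  p_k/q_k = 517/30
k=5  a_k=2  p_k/q_k = 1327/77
k=6  a_k=1  p_k/q_k = 1844/107
k=7  a_k=1  p_k/q_k = 3171/184
k=8  a_k=3  p_k/q_k = 11357/659
k=9  a_k=4  p_k/q_k = 48599/2820
fundamental: x₁=48599, y₁=2820  (since 2361862801 − 297·7952400 = 1)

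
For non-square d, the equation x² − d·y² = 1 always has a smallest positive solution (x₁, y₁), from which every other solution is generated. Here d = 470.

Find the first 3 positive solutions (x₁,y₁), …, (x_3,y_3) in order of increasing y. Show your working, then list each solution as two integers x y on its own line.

1691 78
5718961 263796
19341524411 892157994

[21; 1,2,8,2,1,42] for √470; ℓ=6 ⇒ convergent index 5
a_0=21:  p_0=21·1+0=21,  q_0=21·0+1=1
a_1=1:  p_1=1·21+1=22,  q_1=1·1+0=1
…
a_4=2:  p_4=2·542+65=1149,  q_4=2·25+3=53
a_5=1:  p_5=1·1149+542=1691,  q_5=1·53+25=78
→ (1691, 78).  Check: 1691²=2859481, 470·78²=2859480, difference 1.
k=2:  x_2 = 1691·1691+470·78·78 = 5718961,  y_2 = 1691·78+78·1691 = 263796
k=3:  x_3 = 1691·5718961+470·78·263796 = 19341524411,  y_3 = 1691·263796+78·5718961 = 892157994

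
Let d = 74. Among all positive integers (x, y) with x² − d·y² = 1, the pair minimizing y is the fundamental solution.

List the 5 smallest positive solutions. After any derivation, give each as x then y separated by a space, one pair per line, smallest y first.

√74 = [8; 1,1,1,1,16, …], period ℓ=5 (odd) → k=9
i=0: a=8 ⇒ p=8, q=1
…
i=2: a=1 ⇒ p=17, q=2
…
i=7: a=1 ⇒ p=1471, q=171
i=8: a=1 ⇒ p=2228, q=259
i=9: a=1 ⇒ p=3699, q=430
(x₁, y₁) = (3699, 430);  3699² − 74·430² = 1 ✓
(3699+430√74)^2 = 27365201 + 3181140√74
(3699+430√74)^3 = 202447753299 + 23534073290√74
(3699+430√74)^4 = 1497708451540801 + 174105071018280√74
(3699+430√74)^5 = 11080046922051092499 + 1288029291859162150√74

3699 430
27365201 3181140
202447753299 23534073290
1497708451540801 174105071018280
11080046922051092499 1288029291859162150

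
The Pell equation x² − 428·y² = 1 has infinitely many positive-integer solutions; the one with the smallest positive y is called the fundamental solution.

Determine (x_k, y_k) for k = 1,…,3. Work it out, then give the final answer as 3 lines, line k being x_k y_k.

1850887 89466
6851565373537 331182912684
25362946559057703751 1225964295417811950

√428 → a₀=20, period (1,2,4,1,5,10,5,1,4,2,1,40); ℓ=12 even so k=11
step 0: (20, 1)  from 20·(1,0) + (0,1)
…
step 3: (269, 13)  from 4·(62,3) + (21,1)
step 4: (331, 16)  from 1·(269,13) + (62,3)
step 5: (1924, 93)  from 5·(331,16) + (269,13)
…
step 7: (99779, 4823)  from 5·(19571,946) + (1924,93)
step 8: (119350, 5769)  from 1·(99779,4823) + (19571,946)
step 9: (577179, 27899)  from 4·(119350,5769) + (99779,4823)
step 10: (1273708, 61567)  from 2·(577179,27899) + (119350,5769)
step 11: (1850887, 89466)  from 1·(1273708,61567) + (577179,27899)
(x₁, y₁) = (1850887, 89466);  1850887² − 428·89466² = 1 ✓
n=2: (1850887,89466)∘(1850887,89466) = (1850887·1850887+428·89466·89466, 1850887·89466+89466·1850887) = (6851565373537,331182912684)
n=3: (6851565373537,331182912684)∘(1850887,89466) = (1850887·6851565373537+428·89466·331182912684, 1850887·331182912684+89466·6851565373537) = (25362946559057703751,1225964295417811950)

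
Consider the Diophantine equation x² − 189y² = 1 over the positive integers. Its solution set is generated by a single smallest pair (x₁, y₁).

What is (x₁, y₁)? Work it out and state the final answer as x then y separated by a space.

55 4

d=189: √d = [13; 1,2,1,26] (ℓ=4, even), read p_3/q_3
k=0  a_k=13  p_k/q_k = 13/1
…
k=2  a_k=2  p_k/q_k = 41/3
k=3  a_k=1  p_k/q_k = 55/4
(x₁, y₁) = (55, 4);  55² − 189·4² = 1 ✓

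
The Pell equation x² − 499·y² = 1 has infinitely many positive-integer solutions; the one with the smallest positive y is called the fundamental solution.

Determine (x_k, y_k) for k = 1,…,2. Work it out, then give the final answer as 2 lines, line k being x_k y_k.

d=499: √d = [22; 2,1,21,1,2,44] (ℓ=6, even), read p_5/q_5
step 0: (22, 1)  from 22·(1,0) + (0,1)
…
step 3: (1452, 65)  from 21·(67,3) + (45,2)
step 4: (1519, 68)  from 1·(1452,65) + (67,3)
step 5: (4490, 201)  from 2·(1519,68) + (1452,65)
fundamental: x₁=4490, y₁=201  (since 20160100 − 499·40401 = 1)
(4490+201√499)^2 = 40320199 + 1804980√499

4490 201
40320199 1804980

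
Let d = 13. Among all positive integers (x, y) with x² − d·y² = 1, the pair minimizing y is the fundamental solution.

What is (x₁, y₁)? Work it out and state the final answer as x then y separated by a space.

649 180

d=13: √d = [3; 1,1,1,1,6] (ℓ=5, odd), read p_9/q_9
step 0: (3, 1)  from 3·(1,0) + (0,1)
…
step 3: (11, 3)  from 1·(7,2) + (4,1)
step 4: (18, 5)  from 1·(11,3) + (7,2)
step 5: (119, 33)  from 6·(18,5) + (11,3)
step 6: (137, 38)  from 1·(119,33) + (18,5)
step 7: (256, 71)  from 1·(137,38) + (119,33)
step 8: (393, 109)  from 1·(256,71) + (137,38)
step 9: (649, 180)  from 1·(393,109) + (256,71)
(x₁, y₁) = (649, 180);  649² − 13·180² = 1 ✓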